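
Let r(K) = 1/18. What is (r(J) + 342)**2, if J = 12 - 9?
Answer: 37908649/324 ≈ 1.1700e+5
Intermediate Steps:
J = 3
r(K) = 1/18
(r(J) + 342)**2 = (1/18 + 342)**2 = (6157/18)**2 = 37908649/324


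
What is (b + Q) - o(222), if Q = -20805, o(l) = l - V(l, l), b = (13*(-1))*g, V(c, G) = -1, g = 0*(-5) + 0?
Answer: -21028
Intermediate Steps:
g = 0 (g = 0 + 0 = 0)
b = 0 (b = (13*(-1))*0 = -13*0 = 0)
o(l) = 1 + l (o(l) = l - 1*(-1) = l + 1 = 1 + l)
(b + Q) - o(222) = (0 - 20805) - (1 + 222) = -20805 - 1*223 = -20805 - 223 = -21028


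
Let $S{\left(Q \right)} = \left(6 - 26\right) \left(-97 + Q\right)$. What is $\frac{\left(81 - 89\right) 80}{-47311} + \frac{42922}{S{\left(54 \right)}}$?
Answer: $\frac{1015616571}{20343730} \approx 49.923$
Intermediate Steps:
$S{\left(Q \right)} = 1940 - 20 Q$ ($S{\left(Q \right)} = - 20 \left(-97 + Q\right) = 1940 - 20 Q$)
$\frac{\left(81 - 89\right) 80}{-47311} + \frac{42922}{S{\left(54 \right)}} = \frac{\left(81 - 89\right) 80}{-47311} + \frac{42922}{1940 - 1080} = \left(-8\right) 80 \left(- \frac{1}{47311}\right) + \frac{42922}{1940 - 1080} = \left(-640\right) \left(- \frac{1}{47311}\right) + \frac{42922}{860} = \frac{640}{47311} + 42922 \cdot \frac{1}{860} = \frac{640}{47311} + \frac{21461}{430} = \frac{1015616571}{20343730}$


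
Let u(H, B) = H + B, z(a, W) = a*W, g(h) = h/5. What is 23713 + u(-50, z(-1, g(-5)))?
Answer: 23664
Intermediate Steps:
g(h) = h/5 (g(h) = h*(⅕) = h/5)
z(a, W) = W*a
u(H, B) = B + H
23713 + u(-50, z(-1, g(-5))) = 23713 + (((⅕)*(-5))*(-1) - 50) = 23713 + (-1*(-1) - 50) = 23713 + (1 - 50) = 23713 - 49 = 23664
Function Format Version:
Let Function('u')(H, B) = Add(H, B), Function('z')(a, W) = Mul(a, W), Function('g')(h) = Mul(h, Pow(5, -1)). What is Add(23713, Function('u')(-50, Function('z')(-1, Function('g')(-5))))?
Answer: 23664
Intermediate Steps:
Function('g')(h) = Mul(Rational(1, 5), h) (Function('g')(h) = Mul(h, Rational(1, 5)) = Mul(Rational(1, 5), h))
Function('z')(a, W) = Mul(W, a)
Function('u')(H, B) = Add(B, H)
Add(23713, Function('u')(-50, Function('z')(-1, Function('g')(-5)))) = Add(23713, Add(Mul(Mul(Rational(1, 5), -5), -1), -50)) = Add(23713, Add(Mul(-1, -1), -50)) = Add(23713, Add(1, -50)) = Add(23713, -49) = 23664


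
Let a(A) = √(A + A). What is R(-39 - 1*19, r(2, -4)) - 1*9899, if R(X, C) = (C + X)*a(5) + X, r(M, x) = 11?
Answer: -9957 - 47*√10 ≈ -10106.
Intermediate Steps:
a(A) = √2*√A (a(A) = √(2*A) = √2*√A)
R(X, C) = X + √10*(C + X) (R(X, C) = (C + X)*(√2*√5) + X = (C + X)*√10 + X = √10*(C + X) + X = X + √10*(C + X))
R(-39 - 1*19, r(2, -4)) - 1*9899 = ((-39 - 1*19) + 11*√10 + (-39 - 1*19)*√10) - 1*9899 = ((-39 - 19) + 11*√10 + (-39 - 19)*√10) - 9899 = (-58 + 11*√10 - 58*√10) - 9899 = (-58 - 47*√10) - 9899 = -9957 - 47*√10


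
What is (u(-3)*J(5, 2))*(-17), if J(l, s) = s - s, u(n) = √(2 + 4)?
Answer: 0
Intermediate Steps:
u(n) = √6
J(l, s) = 0
(u(-3)*J(5, 2))*(-17) = (√6*0)*(-17) = 0*(-17) = 0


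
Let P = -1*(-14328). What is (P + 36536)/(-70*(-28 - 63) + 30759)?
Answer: 50864/37129 ≈ 1.3699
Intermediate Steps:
P = 14328
(P + 36536)/(-70*(-28 - 63) + 30759) = (14328 + 36536)/(-70*(-28 - 63) + 30759) = 50864/(-70*(-91) + 30759) = 50864/(6370 + 30759) = 50864/37129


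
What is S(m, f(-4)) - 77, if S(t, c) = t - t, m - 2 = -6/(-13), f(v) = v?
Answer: -77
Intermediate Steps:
m = 32/13 (m = 2 - 6/(-13) = 2 - 6*(-1/13) = 2 + 6/13 = 32/13 ≈ 2.4615)
S(t, c) = 0
S(m, f(-4)) - 77 = 0 - 77 = -77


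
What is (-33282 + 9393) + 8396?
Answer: -15493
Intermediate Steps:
(-33282 + 9393) + 8396 = -23889 + 8396 = -15493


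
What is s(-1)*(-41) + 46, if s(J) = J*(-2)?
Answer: -36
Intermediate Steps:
s(J) = -2*J
s(-1)*(-41) + 46 = -2*(-1)*(-41) + 46 = 2*(-41) + 46 = -82 + 46 = -36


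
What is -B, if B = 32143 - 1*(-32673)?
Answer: -64816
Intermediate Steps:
B = 64816 (B = 32143 + 32673 = 64816)
-B = -1*64816 = -64816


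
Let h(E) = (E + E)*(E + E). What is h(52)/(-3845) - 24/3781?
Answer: -40987576/14537945 ≈ -2.8194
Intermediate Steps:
h(E) = 4*E² (h(E) = (2*E)*(2*E) = 4*E²)
h(52)/(-3845) - 24/3781 = (4*52²)/(-3845) - 24/3781 = (4*2704)*(-1/3845) - 24*1/3781 = 10816*(-1/3845) - 24/3781 = -10816/3845 - 24/3781 = -40987576/14537945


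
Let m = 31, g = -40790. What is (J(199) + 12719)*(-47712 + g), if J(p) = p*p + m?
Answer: -4633168202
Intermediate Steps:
J(p) = 31 + p² (J(p) = p*p + 31 = p² + 31 = 31 + p²)
(J(199) + 12719)*(-47712 + g) = ((31 + 199²) + 12719)*(-47712 - 40790) = ((31 + 39601) + 12719)*(-88502) = (39632 + 12719)*(-88502) = 52351*(-88502) = -4633168202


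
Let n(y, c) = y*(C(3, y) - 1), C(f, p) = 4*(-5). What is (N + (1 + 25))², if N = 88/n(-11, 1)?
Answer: 306916/441 ≈ 695.96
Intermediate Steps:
C(f, p) = -20
n(y, c) = -21*y (n(y, c) = y*(-20 - 1) = y*(-21) = -21*y)
N = 8/21 (N = 88/((-21*(-11))) = 88/231 = 88*(1/231) = 8/21 ≈ 0.38095)
(N + (1 + 25))² = (8/21 + (1 + 25))² = (8/21 + 26)² = (554/21)² = 306916/441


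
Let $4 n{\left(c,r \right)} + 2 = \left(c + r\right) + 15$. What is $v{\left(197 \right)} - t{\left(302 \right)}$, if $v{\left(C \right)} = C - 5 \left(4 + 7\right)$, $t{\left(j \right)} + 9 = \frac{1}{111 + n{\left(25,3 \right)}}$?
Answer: $\frac{73231}{485} \approx 150.99$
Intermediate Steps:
$n{\left(c,r \right)} = \frac{13}{4} + \frac{c}{4} + \frac{r}{4}$ ($n{\left(c,r \right)} = - \frac{1}{2} + \frac{\left(c + r\right) + 15}{4} = - \frac{1}{2} + \frac{15 + c + r}{4} = - \frac{1}{2} + \left(\frac{15}{4} + \frac{c}{4} + \frac{r}{4}\right) = \frac{13}{4} + \frac{c}{4} + \frac{r}{4}$)
$t{\left(j \right)} = - \frac{4361}{485}$ ($t{\left(j \right)} = -9 + \frac{1}{111 + \left(\frac{13}{4} + \frac{1}{4} \cdot 25 + \frac{1}{4} \cdot 3\right)} = -9 + \frac{1}{111 + \left(\frac{13}{4} + \frac{25}{4} + \frac{3}{4}\right)} = -9 + \frac{1}{111 + \frac{41}{4}} = -9 + \frac{1}{\frac{485}{4}} = -9 + \frac{4}{485} = - \frac{4361}{485}$)
$v{\left(C \right)} = -55 + C$ ($v{\left(C \right)} = C - 5 \cdot 11 = C - 55 = -55 + C$)
$v{\left(197 \right)} - t{\left(302 \right)} = \left(-55 + 197\right) - - \frac{4361}{485} = 142 + \frac{4361}{485} = \frac{73231}{485}$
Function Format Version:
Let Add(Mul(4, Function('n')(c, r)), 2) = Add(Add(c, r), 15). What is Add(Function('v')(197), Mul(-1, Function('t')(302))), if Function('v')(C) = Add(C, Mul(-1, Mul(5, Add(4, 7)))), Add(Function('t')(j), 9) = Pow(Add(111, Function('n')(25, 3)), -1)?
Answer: Rational(73231, 485) ≈ 150.99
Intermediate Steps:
Function('n')(c, r) = Add(Rational(13, 4), Mul(Rational(1, 4), c), Mul(Rational(1, 4), r)) (Function('n')(c, r) = Add(Rational(-1, 2), Mul(Rational(1, 4), Add(Add(c, r), 15))) = Add(Rational(-1, 2), Mul(Rational(1, 4), Add(15, c, r))) = Add(Rational(-1, 2), Add(Rational(15, 4), Mul(Rational(1, 4), c), Mul(Rational(1, 4), r))) = Add(Rational(13, 4), Mul(Rational(1, 4), c), Mul(Rational(1, 4), r)))
Function('t')(j) = Rational(-4361, 485) (Function('t')(j) = Add(-9, Pow(Add(111, Add(Rational(13, 4), Mul(Rational(1, 4), 25), Mul(Rational(1, 4), 3))), -1)) = Add(-9, Pow(Add(111, Add(Rational(13, 4), Rational(25, 4), Rational(3, 4))), -1)) = Add(-9, Pow(Add(111, Rational(41, 4)), -1)) = Add(-9, Pow(Rational(485, 4), -1)) = Add(-9, Rational(4, 485)) = Rational(-4361, 485))
Function('v')(C) = Add(-55, C) (Function('v')(C) = Add(C, Mul(-1, Mul(5, 11))) = Add(C, Mul(-1, 55)) = Add(C, -55) = Add(-55, C))
Add(Function('v')(197), Mul(-1, Function('t')(302))) = Add(Add(-55, 197), Mul(-1, Rational(-4361, 485))) = Add(142, Rational(4361, 485)) = Rational(73231, 485)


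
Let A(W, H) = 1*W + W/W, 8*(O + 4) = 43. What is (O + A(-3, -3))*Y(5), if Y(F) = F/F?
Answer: -5/8 ≈ -0.62500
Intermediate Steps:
O = 11/8 (O = -4 + (⅛)*43 = -4 + 43/8 = 11/8 ≈ 1.3750)
Y(F) = 1
A(W, H) = 1 + W (A(W, H) = W + 1 = 1 + W)
(O + A(-3, -3))*Y(5) = (11/8 + (1 - 3))*1 = (11/8 - 2)*1 = -5/8*1 = -5/8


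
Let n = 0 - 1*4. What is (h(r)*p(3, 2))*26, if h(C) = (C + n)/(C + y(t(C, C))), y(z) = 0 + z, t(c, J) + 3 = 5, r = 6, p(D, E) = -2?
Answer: -13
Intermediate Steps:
t(c, J) = 2 (t(c, J) = -3 + 5 = 2)
n = -4 (n = 0 - 4 = -4)
y(z) = z
h(C) = (-4 + C)/(2 + C) (h(C) = (C - 4)/(C + 2) = (-4 + C)/(2 + C))
(h(r)*p(3, 2))*26 = (((-4 + 6)/(2 + 6))*(-2))*26 = ((2/8)*(-2))*26 = (((⅛)*2)*(-2))*26 = ((¼)*(-2))*26 = -½*26 = -13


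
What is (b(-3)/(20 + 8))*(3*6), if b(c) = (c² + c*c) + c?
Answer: 135/14 ≈ 9.6429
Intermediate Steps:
b(c) = c + 2*c² (b(c) = (c² + c²) + c = 2*c² + c = c + 2*c²)
(b(-3)/(20 + 8))*(3*6) = ((-3*(1 + 2*(-3)))/(20 + 8))*(3*6) = (-3*(1 - 6)/28)*18 = (-3*(-5)*(1/28))*18 = (15*(1/28))*18 = (15/28)*18 = 135/14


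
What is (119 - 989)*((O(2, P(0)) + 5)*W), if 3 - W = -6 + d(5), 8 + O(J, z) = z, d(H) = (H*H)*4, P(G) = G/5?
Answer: -237510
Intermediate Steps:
P(G) = G/5 (P(G) = G*(⅕) = G/5)
d(H) = 4*H² (d(H) = H²*4 = 4*H²)
O(J, z) = -8 + z
W = -91 (W = 3 - (-6 + 4*5²) = 3 - (-6 + 4*25) = 3 - (-6 + 100) = 3 - 1*94 = 3 - 94 = -91)
(119 - 989)*((O(2, P(0)) + 5)*W) = (119 - 989)*(((-8 + (⅕)*0) + 5)*(-91)) = -870*((-8 + 0) + 5)*(-91) = -870*(-8 + 5)*(-91) = -(-2610)*(-91) = -870*273 = -237510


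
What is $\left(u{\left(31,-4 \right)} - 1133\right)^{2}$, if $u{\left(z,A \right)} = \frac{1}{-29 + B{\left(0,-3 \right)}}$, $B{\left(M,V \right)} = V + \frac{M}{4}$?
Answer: $\frac{1314570049}{1024} \approx 1.2838 \cdot 10^{6}$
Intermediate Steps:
$B{\left(M,V \right)} = V + \frac{M}{4}$ ($B{\left(M,V \right)} = V + M \frac{1}{4} = V + \frac{M}{4}$)
$u{\left(z,A \right)} = - \frac{1}{32}$ ($u{\left(z,A \right)} = \frac{1}{-29 + \left(-3 + \frac{1}{4} \cdot 0\right)} = \frac{1}{-29 + \left(-3 + 0\right)} = \frac{1}{-29 - 3} = \frac{1}{-32} = - \frac{1}{32}$)
$\left(u{\left(31,-4 \right)} - 1133\right)^{2} = \left(- \frac{1}{32} - 1133\right)^{2} = \left(- \frac{36257}{32}\right)^{2} = \frac{1314570049}{1024}$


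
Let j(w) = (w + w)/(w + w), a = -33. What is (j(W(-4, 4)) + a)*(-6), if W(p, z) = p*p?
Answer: 192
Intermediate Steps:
W(p, z) = p²
j(w) = 1 (j(w) = (2*w)/((2*w)) = (2*w)*(1/(2*w)) = 1)
(j(W(-4, 4)) + a)*(-6) = (1 - 33)*(-6) = -32*(-6) = 192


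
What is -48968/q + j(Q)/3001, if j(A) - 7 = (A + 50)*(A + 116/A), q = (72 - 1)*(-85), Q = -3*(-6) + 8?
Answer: 2092567129/235443455 ≈ 8.8878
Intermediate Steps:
Q = 26 (Q = 18 + 8 = 26)
q = -6035 (q = 71*(-85) = -6035)
j(A) = 7 + (50 + A)*(A + 116/A) (j(A) = 7 + (A + 50)*(A + 116/A) = 7 + (50 + A)*(A + 116/A))
-48968/q + j(Q)/3001 = -48968/(-6035) + (123 + 26² + 50*26 + 5800/26)/3001 = -48968*(-1/6035) + (123 + 676 + 1300 + 5800*(1/26))*(1/3001) = 48968/6035 + (123 + 676 + 1300 + 2900/13)*(1/3001) = 48968/6035 + (30187/13)*(1/3001) = 48968/6035 + 30187/39013 = 2092567129/235443455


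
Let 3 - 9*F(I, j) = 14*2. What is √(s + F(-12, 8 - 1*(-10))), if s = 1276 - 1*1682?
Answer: I*√3679/3 ≈ 20.218*I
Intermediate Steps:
s = -406 (s = 1276 - 1682 = -406)
F(I, j) = -25/9 (F(I, j) = ⅓ - 14*2/9 = ⅓ - ⅑*28 = ⅓ - 28/9 = -25/9)
√(s + F(-12, 8 - 1*(-10))) = √(-406 - 25/9) = √(-3679/9) = I*√3679/3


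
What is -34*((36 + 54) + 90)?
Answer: -6120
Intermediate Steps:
-34*((36 + 54) + 90) = -34*(90 + 90) = -34*180 = -6120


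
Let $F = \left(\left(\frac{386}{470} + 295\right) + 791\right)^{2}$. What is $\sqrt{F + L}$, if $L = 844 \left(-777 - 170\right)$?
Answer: $\frac{\sqrt{21091117109}}{235} \approx 617.99$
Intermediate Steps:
$F = \frac{65230692409}{55225}$ ($F = \left(\left(386 \cdot \frac{1}{470} + 295\right) + 791\right)^{2} = \left(\left(\frac{193}{235} + 295\right) + 791\right)^{2} = \left(\frac{69518}{235} + 791\right)^{2} = \left(\frac{255403}{235}\right)^{2} = \frac{65230692409}{55225} \approx 1.1812 \cdot 10^{6}$)
$L = -799268$ ($L = 844 \left(-947\right) = -799268$)
$\sqrt{F + L} = \sqrt{\frac{65230692409}{55225} - 799268} = \sqrt{\frac{21091117109}{55225}} = \frac{\sqrt{21091117109}}{235}$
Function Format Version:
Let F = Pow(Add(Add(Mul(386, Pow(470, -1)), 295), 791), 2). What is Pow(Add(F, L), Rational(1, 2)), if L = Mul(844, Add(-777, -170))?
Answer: Mul(Rational(1, 235), Pow(21091117109, Rational(1, 2))) ≈ 617.99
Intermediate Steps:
F = Rational(65230692409, 55225) (F = Pow(Add(Add(Mul(386, Rational(1, 470)), 295), 791), 2) = Pow(Add(Add(Rational(193, 235), 295), 791), 2) = Pow(Add(Rational(69518, 235), 791), 2) = Pow(Rational(255403, 235), 2) = Rational(65230692409, 55225) ≈ 1.1812e+6)
L = -799268 (L = Mul(844, -947) = -799268)
Pow(Add(F, L), Rational(1, 2)) = Pow(Add(Rational(65230692409, 55225), -799268), Rational(1, 2)) = Pow(Rational(21091117109, 55225), Rational(1, 2)) = Mul(Rational(1, 235), Pow(21091117109, Rational(1, 2)))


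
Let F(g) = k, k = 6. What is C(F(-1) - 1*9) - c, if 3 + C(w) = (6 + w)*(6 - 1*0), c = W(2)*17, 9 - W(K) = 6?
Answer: -36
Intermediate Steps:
F(g) = 6
W(K) = 3 (W(K) = 9 - 1*6 = 9 - 6 = 3)
c = 51 (c = 3*17 = 51)
C(w) = 33 + 6*w (C(w) = -3 + (6 + w)*(6 - 1*0) = -3 + (6 + w)*(6 + 0) = -3 + (6 + w)*6 = -3 + (36 + 6*w) = 33 + 6*w)
C(F(-1) - 1*9) - c = (33 + 6*(6 - 1*9)) - 1*51 = (33 + 6*(6 - 9)) - 51 = (33 + 6*(-3)) - 51 = (33 - 18) - 51 = 15 - 51 = -36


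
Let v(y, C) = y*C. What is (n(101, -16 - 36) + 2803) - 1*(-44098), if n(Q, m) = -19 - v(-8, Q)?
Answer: 47690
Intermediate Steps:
v(y, C) = C*y
n(Q, m) = -19 + 8*Q (n(Q, m) = -19 - Q*(-8) = -19 - (-8)*Q = -19 + 8*Q)
(n(101, -16 - 36) + 2803) - 1*(-44098) = ((-19 + 8*101) + 2803) - 1*(-44098) = ((-19 + 808) + 2803) + 44098 = (789 + 2803) + 44098 = 3592 + 44098 = 47690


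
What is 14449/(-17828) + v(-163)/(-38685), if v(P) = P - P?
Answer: -14449/17828 ≈ -0.81047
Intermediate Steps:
v(P) = 0
14449/(-17828) + v(-163)/(-38685) = 14449/(-17828) + 0/(-38685) = 14449*(-1/17828) + 0*(-1/38685) = -14449/17828 + 0 = -14449/17828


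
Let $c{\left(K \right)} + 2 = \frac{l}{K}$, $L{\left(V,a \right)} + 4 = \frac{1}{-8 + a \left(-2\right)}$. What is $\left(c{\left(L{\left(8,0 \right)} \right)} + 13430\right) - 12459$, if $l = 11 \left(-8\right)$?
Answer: $\frac{2971}{3} \approx 990.33$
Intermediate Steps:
$L{\left(V,a \right)} = -4 + \frac{1}{-8 - 2 a}$ ($L{\left(V,a \right)} = -4 + \frac{1}{-8 + a \left(-2\right)} = -4 + \frac{1}{-8 - 2 a}$)
$l = -88$
$c{\left(K \right)} = -2 - \frac{88}{K}$
$\left(c{\left(L{\left(8,0 \right)} \right)} + 13430\right) - 12459 = \left(\left(-2 - \frac{88}{\frac{1}{2} \frac{1}{4 + 0} \left(-33 - 0\right)}\right) + 13430\right) - 12459 = \left(\left(-2 - \frac{88}{\frac{1}{2} \cdot \frac{1}{4} \left(-33 + 0\right)}\right) + 13430\right) - 12459 = \left(\left(-2 - \frac{88}{\frac{1}{2} \cdot \frac{1}{4} \left(-33\right)}\right) + 13430\right) - 12459 = \left(\left(-2 - \frac{88}{- \frac{33}{8}}\right) + 13430\right) - 12459 = \left(\left(-2 - - \frac{64}{3}\right) + 13430\right) - 12459 = \left(\left(-2 + \frac{64}{3}\right) + 13430\right) - 12459 = \left(\frac{58}{3} + 13430\right) - 12459 = \frac{40348}{3} - 12459 = \frac{2971}{3}$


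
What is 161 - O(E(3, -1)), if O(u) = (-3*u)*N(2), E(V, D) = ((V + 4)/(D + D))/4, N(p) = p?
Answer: 623/4 ≈ 155.75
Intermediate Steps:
E(V, D) = (4 + V)/(8*D) (E(V, D) = ((4 + V)/((2*D)))*(¼) = ((4 + V)*(1/(2*D)))*(¼) = ((4 + V)/(2*D))*(¼) = (4 + V)/(8*D))
O(u) = -6*u (O(u) = -3*u*2 = -6*u)
161 - O(E(3, -1)) = 161 - (-6)*(⅛)*(4 + 3)/(-1) = 161 - (-6)*(⅛)*(-1)*7 = 161 - (-6)*(-7)/8 = 161 - 1*21/4 = 161 - 21/4 = 623/4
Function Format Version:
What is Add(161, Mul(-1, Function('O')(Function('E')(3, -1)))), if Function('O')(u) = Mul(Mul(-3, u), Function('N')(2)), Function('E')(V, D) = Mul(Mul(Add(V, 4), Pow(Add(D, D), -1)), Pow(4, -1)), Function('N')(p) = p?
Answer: Rational(623, 4) ≈ 155.75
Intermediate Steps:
Function('E')(V, D) = Mul(Rational(1, 8), Pow(D, -1), Add(4, V)) (Function('E')(V, D) = Mul(Mul(Add(4, V), Pow(Mul(2, D), -1)), Rational(1, 4)) = Mul(Mul(Add(4, V), Mul(Rational(1, 2), Pow(D, -1))), Rational(1, 4)) = Mul(Mul(Rational(1, 2), Pow(D, -1), Add(4, V)), Rational(1, 4)) = Mul(Rational(1, 8), Pow(D, -1), Add(4, V)))
Function('O')(u) = Mul(-6, u) (Function('O')(u) = Mul(Mul(-3, u), 2) = Mul(-6, u))
Add(161, Mul(-1, Function('O')(Function('E')(3, -1)))) = Add(161, Mul(-1, Mul(-6, Mul(Rational(1, 8), Pow(-1, -1), Add(4, 3))))) = Add(161, Mul(-1, Mul(-6, Mul(Rational(1, 8), -1, 7)))) = Add(161, Mul(-1, Mul(-6, Rational(-7, 8)))) = Add(161, Mul(-1, Rational(21, 4))) = Add(161, Rational(-21, 4)) = Rational(623, 4)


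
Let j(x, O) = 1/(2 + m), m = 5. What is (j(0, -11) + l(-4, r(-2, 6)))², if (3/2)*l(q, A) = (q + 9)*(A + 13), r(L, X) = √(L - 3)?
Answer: 809069/441 + 18260*I*√5/63 ≈ 1834.6 + 648.1*I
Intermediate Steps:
r(L, X) = √(-3 + L)
l(q, A) = 2*(9 + q)*(13 + A)/3 (l(q, A) = 2*((q + 9)*(A + 13))/3 = 2*((9 + q)*(13 + A))/3 = 2*(9 + q)*(13 + A)/3)
j(x, O) = ⅐ (j(x, O) = 1/(2 + 5) = 1/7 = ⅐)
(j(0, -11) + l(-4, r(-2, 6)))² = (⅐ + (78 + 6*√(-3 - 2) + (26/3)*(-4) + (⅔)*√(-3 - 2)*(-4)))² = (⅐ + (78 + 6*√(-5) - 104/3 + (⅔)*√(-5)*(-4)))² = (⅐ + (78 + 6*(I*√5) - 104/3 + (⅔)*(I*√5)*(-4)))² = (⅐ + (78 + 6*I*√5 - 104/3 - 8*I*√5/3))² = (⅐ + (130/3 + 10*I*√5/3))² = (913/21 + 10*I*√5/3)²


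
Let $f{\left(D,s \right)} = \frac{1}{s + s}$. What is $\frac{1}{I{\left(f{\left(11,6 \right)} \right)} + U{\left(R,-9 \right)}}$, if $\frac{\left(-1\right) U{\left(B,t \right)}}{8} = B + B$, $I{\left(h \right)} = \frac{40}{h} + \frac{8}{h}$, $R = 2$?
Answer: $\frac{1}{544} \approx 0.0018382$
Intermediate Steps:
$f{\left(D,s \right)} = \frac{1}{2 s}$
$I{\left(h \right)} = \frac{48}{h}$
$U{\left(B,t \right)} = - 16 B$ ($U{\left(B,t \right)} = - 8 \left(B + B\right) = - 8 \cdot 2 B = - 16 B$)
$\frac{1}{I{\left(f{\left(11,6 \right)} \right)} + U{\left(R,-9 \right)}} = \frac{1}{\frac{48}{\frac{1}{2} \cdot \frac{1}{6}} - 32} = \frac{1}{48 \frac{1}{\frac{1}{12}} - 32} = \frac{1}{48 \cdot 12 - 32} = \frac{1}{576 - 32} = \frac{1}{544}$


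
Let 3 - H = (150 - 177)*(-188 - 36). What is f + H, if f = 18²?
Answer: -5721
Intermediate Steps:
f = 324
H = -6045 (H = 3 - (150 - 177)*(-188 - 36) = 3 - (-27)*(-224) = 3 - 1*6048 = 3 - 6048 = -6045)
f + H = 324 - 6045 = -5721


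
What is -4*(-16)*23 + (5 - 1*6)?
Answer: 1471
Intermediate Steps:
-4*(-16)*23 + (5 - 1*6) = 64*23 + (5 - 6) = 1472 - 1 = 1471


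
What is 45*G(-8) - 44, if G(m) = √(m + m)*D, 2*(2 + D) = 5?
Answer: -44 + 90*I ≈ -44.0 + 90.0*I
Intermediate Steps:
D = ½ (D = -2 + (½)*5 = -2 + 5/2 = ½ ≈ 0.50000)
G(m) = √2*√m/2 (G(m) = √(m + m)*(½) = √(2*m)*(½) = (√2*√m)*(½) = √2*√m/2)
45*G(-8) - 44 = 45*(√2*√(-8)/2) - 44 = 45*(√2*(2*I*√2)/2) - 44 = 45*(2*I) - 44 = 90*I - 44 = -44 + 90*I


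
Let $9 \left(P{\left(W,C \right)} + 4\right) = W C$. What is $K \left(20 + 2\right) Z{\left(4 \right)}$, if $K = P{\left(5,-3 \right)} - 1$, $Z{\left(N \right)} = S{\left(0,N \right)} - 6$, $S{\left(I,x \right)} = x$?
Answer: $\frac{880}{3} \approx 293.33$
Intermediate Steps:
$P{\left(W,C \right)} = -4 + \frac{C W}{9}$ ($P{\left(W,C \right)} = -4 + \frac{W C}{9} = -4 + \frac{C W}{9}$)
$Z{\left(N \right)} = -6 + N$ ($Z{\left(N \right)} = N - 6 = -6 + N$)
$K = - \frac{20}{3}$ ($K = \left(-4 + \frac{1}{9} \left(-3\right) 5\right) - 1 = \left(-4 - \frac{5}{3}\right) - 1 = - \frac{17}{3} - 1 = - \frac{20}{3} \approx -6.6667$)
$K \left(20 + 2\right) Z{\left(4 \right)} = - \frac{20 \left(20 + 2\right)}{3} \left(-6 + 4\right) = \left(- \frac{20}{3}\right) 22 \left(-2\right) = \left(- \frac{440}{3}\right) \left(-2\right) = \frac{880}{3}$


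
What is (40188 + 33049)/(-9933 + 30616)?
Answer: 73237/20683 ≈ 3.5409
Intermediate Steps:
(40188 + 33049)/(-9933 + 30616) = 73237/20683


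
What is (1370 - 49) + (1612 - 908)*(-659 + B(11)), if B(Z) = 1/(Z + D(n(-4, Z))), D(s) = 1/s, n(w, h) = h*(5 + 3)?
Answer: -448211983/969 ≈ -4.6255e+5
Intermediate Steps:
n(w, h) = 8*h (n(w, h) = h*8 = 8*h)
B(Z) = 1/(Z + 1/(8*Z))
(1370 - 49) + (1612 - 908)*(-659 + B(11)) = (1370 - 49) + (1612 - 908)*(-659 + 8*11/(1 + 8*11²)) = 1321 + 704*(-659 + 8*11/(1 + 8*121)) = 1321 + 704*(-659 + 8*11/(1 + 968)) = 1321 + 704*(-659 + 8*11/969) = 1321 + 704*(-659 + 8*11*(1/969)) = 1321 + 704*(-659 + 88/969) = 1321 + 704*(-638483/969) = 1321 - 449492032/969 = -448211983/969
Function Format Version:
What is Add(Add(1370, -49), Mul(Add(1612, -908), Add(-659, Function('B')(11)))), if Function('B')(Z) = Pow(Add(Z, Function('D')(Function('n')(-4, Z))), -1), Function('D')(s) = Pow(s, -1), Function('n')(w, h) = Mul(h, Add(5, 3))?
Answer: Rational(-448211983, 969) ≈ -4.6255e+5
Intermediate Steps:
Function('n')(w, h) = Mul(8, h) (Function('n')(w, h) = Mul(h, 8) = Mul(8, h))
Function('B')(Z) = Pow(Add(Z, Mul(Rational(1, 8), Pow(Z, -1))), -1) (Function('B')(Z) = Pow(Add(Z, Pow(Mul(8, Z), -1)), -1) = Pow(Add(Z, Mul(Rational(1, 8), Pow(Z, -1))), -1))
Add(Add(1370, -49), Mul(Add(1612, -908), Add(-659, Function('B')(11)))) = Add(Add(1370, -49), Mul(Add(1612, -908), Add(-659, Mul(8, 11, Pow(Add(1, Mul(8, Pow(11, 2))), -1))))) = Add(1321, Mul(704, Add(-659, Mul(8, 11, Pow(Add(1, Mul(8, 121)), -1))))) = Add(1321, Mul(704, Add(-659, Mul(8, 11, Pow(Add(1, 968), -1))))) = Add(1321, Mul(704, Add(-659, Mul(8, 11, Pow(969, -1))))) = Add(1321, Mul(704, Add(-659, Mul(8, 11, Rational(1, 969))))) = Add(1321, Mul(704, Add(-659, Rational(88, 969)))) = Add(1321, Mul(704, Rational(-638483, 969))) = Add(1321, Rational(-449492032, 969)) = Rational(-448211983, 969)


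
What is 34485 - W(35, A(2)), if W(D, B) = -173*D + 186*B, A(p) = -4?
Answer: 41284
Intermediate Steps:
34485 - W(35, A(2)) = 34485 - (-173*35 + 186*(-4)) = 34485 - (-6055 - 744) = 34485 - 1*(-6799) = 34485 + 6799 = 41284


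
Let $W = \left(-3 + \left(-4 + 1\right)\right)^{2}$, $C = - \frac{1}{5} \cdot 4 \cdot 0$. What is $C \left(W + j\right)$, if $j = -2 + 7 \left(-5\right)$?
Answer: $0$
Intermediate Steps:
$j = -37$ ($j = -2 - 35 = -37$)
$C = 0$ ($C = \left(-1\right) \frac{1}{5} \cdot 4 \cdot 0 = \left(- \frac{1}{5}\right) 4 \cdot 0 = \left(- \frac{4}{5}\right) 0 = 0$)
$W = 36$ ($W = \left(-3 - 3\right)^{2} = \left(-6\right)^{2} = 36$)
$C \left(W + j\right) = 0 \left(36 - 37\right) = 0 \left(-1\right) = 0$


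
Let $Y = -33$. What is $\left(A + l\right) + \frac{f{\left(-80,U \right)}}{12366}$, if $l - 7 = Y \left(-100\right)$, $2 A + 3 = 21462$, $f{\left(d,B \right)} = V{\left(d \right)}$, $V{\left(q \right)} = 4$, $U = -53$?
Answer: $\frac{173575363}{12366} \approx 14037.0$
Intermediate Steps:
$f{\left(d,B \right)} = 4$
$A = \frac{21459}{2}$ ($A = - \frac{3}{2} + \frac{1}{2} \cdot 21462 = - \frac{3}{2} + 10731 = \frac{21459}{2} \approx 10730.0$)
$l = 3307$ ($l = 7 - -3300 = 7 + 3300 = 3307$)
$\left(A + l\right) + \frac{f{\left(-80,U \right)}}{12366} = \left(\frac{21459}{2} + 3307\right) + \frac{4}{12366} = \frac{28073}{2} + 4 \cdot \frac{1}{12366} = \frac{28073}{2} + \frac{2}{6183} = \frac{173575363}{12366}$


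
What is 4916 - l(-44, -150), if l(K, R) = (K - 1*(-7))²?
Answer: 3547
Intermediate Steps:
l(K, R) = (7 + K)² (l(K, R) = (K + 7)² = (7 + K)²)
4916 - l(-44, -150) = 4916 - (7 - 44)² = 4916 - 1*(-37)² = 4916 - 1*1369 = 4916 - 1369 = 3547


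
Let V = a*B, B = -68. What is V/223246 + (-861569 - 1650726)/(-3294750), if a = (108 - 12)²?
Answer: -150392047843/73553975850 ≈ -2.0446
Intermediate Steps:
a = 9216 (a = 96² = 9216)
V = -626688 (V = 9216*(-68) = -626688)
V/223246 + (-861569 - 1650726)/(-3294750) = -626688/223246 + (-861569 - 1650726)/(-3294750) = -626688*1/223246 - 2512295*(-1/3294750) = -313344/111623 + 502459/658950 = -150392047843/73553975850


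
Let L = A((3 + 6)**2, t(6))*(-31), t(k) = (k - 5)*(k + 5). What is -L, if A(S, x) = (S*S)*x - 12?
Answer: 2236929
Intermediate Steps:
t(k) = (-5 + k)*(5 + k)
A(S, x) = -12 + x*S**2 (A(S, x) = S**2*x - 12 = x*S**2 - 12 = -12 + x*S**2)
L = -2236929 (L = (-12 + (-25 + 6**2)*((3 + 6)**2)**2)*(-31) = (-12 + (-25 + 36)*(9**2)**2)*(-31) = (-12 + 11*81**2)*(-31) = (-12 + 11*6561)*(-31) = (-12 + 72171)*(-31) = 72159*(-31) = -2236929)
-L = -1*(-2236929) = 2236929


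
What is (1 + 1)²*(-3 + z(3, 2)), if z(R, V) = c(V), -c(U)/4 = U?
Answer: -44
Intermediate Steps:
c(U) = -4*U
z(R, V) = -4*V
(1 + 1)²*(-3 + z(3, 2)) = (1 + 1)²*(-3 - 4*2) = 2²*(-3 - 8) = 4*(-11) = -44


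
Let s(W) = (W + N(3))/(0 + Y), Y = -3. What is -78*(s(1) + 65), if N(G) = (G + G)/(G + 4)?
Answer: -35152/7 ≈ -5021.7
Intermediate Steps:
N(G) = 2*G/(4 + G) (N(G) = (2*G)/(4 + G) = 2*G/(4 + G))
s(W) = -2/7 - W/3 (s(W) = (W + 2*3/(4 + 3))/(0 - 3) = (W + 2*3/7)/(-3) = (W + 2*3*(⅐))*(-⅓) = (W + 6/7)*(-⅓) = (6/7 + W)*(-⅓) = -2/7 - W/3)
-78*(s(1) + 65) = -78*((-2/7 - ⅓*1) + 65) = -78*((-2/7 - ⅓) + 65) = -78*(-13/21 + 65) = -78*1352/21 = -35152/7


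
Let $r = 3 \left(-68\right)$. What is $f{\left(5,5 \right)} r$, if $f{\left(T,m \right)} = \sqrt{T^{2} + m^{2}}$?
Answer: $- 1020 \sqrt{2} \approx -1442.5$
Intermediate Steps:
$r = -204$
$f{\left(5,5 \right)} r = \sqrt{5^{2} + 5^{2}} \left(-204\right) = \sqrt{25 + 25} \left(-204\right) = \sqrt{50} \left(-204\right) = 5 \sqrt{2} \left(-204\right) = - 1020 \sqrt{2}$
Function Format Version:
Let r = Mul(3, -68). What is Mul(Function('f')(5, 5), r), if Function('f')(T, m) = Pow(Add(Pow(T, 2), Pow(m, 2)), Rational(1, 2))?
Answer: Mul(-1020, Pow(2, Rational(1, 2))) ≈ -1442.5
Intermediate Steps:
r = -204
Mul(Function('f')(5, 5), r) = Mul(Pow(Add(Pow(5, 2), Pow(5, 2)), Rational(1, 2)), -204) = Mul(Pow(Add(25, 25), Rational(1, 2)), -204) = Mul(Pow(50, Rational(1, 2)), -204) = Mul(Mul(5, Pow(2, Rational(1, 2))), -204) = Mul(-1020, Pow(2, Rational(1, 2)))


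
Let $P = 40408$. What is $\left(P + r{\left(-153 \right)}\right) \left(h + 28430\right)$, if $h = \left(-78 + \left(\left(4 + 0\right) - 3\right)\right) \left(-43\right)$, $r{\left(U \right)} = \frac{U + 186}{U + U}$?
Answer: $\frac{130823864305}{102} \approx 1.2826 \cdot 10^{9}$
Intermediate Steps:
$r{\left(U \right)} = \frac{186 + U}{2 U}$
$h = 3311$ ($h = \left(-78 + \left(4 - 3\right)\right) \left(-43\right) = \left(-78 + 1\right) \left(-43\right) = \left(-77\right) \left(-43\right) = 3311$)
$\left(P + r{\left(-153 \right)}\right) \left(h + 28430\right) = \left(40408 + \frac{186 - 153}{2 \left(-153\right)}\right) \left(3311 + 28430\right) = \left(40408 + \frac{1}{2} \left(- \frac{1}{153}\right) 33\right) 31741 = \left(40408 - \frac{11}{102}\right) 31741 = \frac{4121605}{102} \cdot 31741 = \frac{130823864305}{102}$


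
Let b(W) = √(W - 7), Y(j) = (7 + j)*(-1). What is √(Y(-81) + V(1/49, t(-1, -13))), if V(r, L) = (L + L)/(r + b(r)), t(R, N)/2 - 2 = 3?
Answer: √2*√((527 + 777*I*√38)/(1 + 21*I*√38)) ≈ 8.6169 - 0.43924*I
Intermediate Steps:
Y(j) = -7 - j
b(W) = √(-7 + W)
t(R, N) = 10 (t(R, N) = 4 + 2*3 = 4 + 6 = 10)
V(r, L) = 2*L/(r + √(-7 + r)) (V(r, L) = (L + L)/(r + √(-7 + r)) = (2*L)/(r + √(-7 + r)) = 2*L/(r + √(-7 + r)))
√(Y(-81) + V(1/49, t(-1, -13))) = √((-7 - 1*(-81)) + 2*10/(1/49 + √(-7 + 1/49))) = √((-7 + 81) + 2*10/(1/49 + √(-7 + 1/49))) = √(74 + 2*10/(1/49 + √(-342/49))) = √(74 + 2*10/(1/49 + 3*I*√38/7)) = √(74 + 20/(1/49 + 3*I*√38/7))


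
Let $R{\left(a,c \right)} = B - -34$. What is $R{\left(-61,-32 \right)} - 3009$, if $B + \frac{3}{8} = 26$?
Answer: $- \frac{23595}{8} \approx -2949.4$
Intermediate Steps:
$B = \frac{205}{8}$ ($B = - \frac{3}{8} + 26 = \frac{205}{8} \approx 25.625$)
$R{\left(a,c \right)} = \frac{477}{8}$ ($R{\left(a,c \right)} = \frac{205}{8} - -34 = \frac{205}{8} + 34 = \frac{477}{8}$)
$R{\left(-61,-32 \right)} - 3009 = \frac{477}{8} - 3009 = - \frac{23595}{8}$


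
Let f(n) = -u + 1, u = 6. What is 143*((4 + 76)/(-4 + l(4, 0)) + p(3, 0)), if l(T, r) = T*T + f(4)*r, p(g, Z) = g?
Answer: 4147/3 ≈ 1382.3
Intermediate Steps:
f(n) = -5 (f(n) = -1*6 + 1 = -6 + 1 = -5)
l(T, r) = T**2 - 5*r (l(T, r) = T*T - 5*r = T**2 - 5*r)
143*((4 + 76)/(-4 + l(4, 0)) + p(3, 0)) = 143*((4 + 76)/(-4 + (4**2 - 5*0)) + 3) = 143*(80/(-4 + (16 + 0)) + 3) = 143*(80/(-4 + 16) + 3) = 143*(80/12 + 3) = 143*(80*(1/12) + 3) = 143*(20/3 + 3) = 143*(29/3) = 4147/3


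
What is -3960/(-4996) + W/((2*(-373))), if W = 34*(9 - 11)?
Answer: 411736/465877 ≈ 0.88379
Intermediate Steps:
W = -68 (W = 34*(-2) = -68)
-3960/(-4996) + W/((2*(-373))) = -3960/(-4996) - 68/(2*(-373)) = -3960*(-1/4996) - 68/(-746) = 990/1249 - 68*(-1/746) = 990/1249 + 34/373 = 411736/465877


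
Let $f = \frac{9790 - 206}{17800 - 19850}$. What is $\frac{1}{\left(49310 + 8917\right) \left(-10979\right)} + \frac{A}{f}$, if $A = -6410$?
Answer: $\frac{2100095764681729}{1531701062268} \approx 1371.1$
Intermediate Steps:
$f = - \frac{4792}{1025}$ ($f = \frac{9584}{-2050} = 9584 \left(- \frac{1}{2050}\right) = - \frac{4792}{1025} \approx -4.6751$)
$\frac{1}{\left(49310 + 8917\right) \left(-10979\right)} + \frac{A}{f} = \frac{1}{\left(49310 + 8917\right) \left(-10979\right)} - \frac{6410}{- \frac{4792}{1025}} = \frac{1}{58227} \left(- \frac{1}{10979}\right) - - \frac{3285125}{2396} = \frac{1}{58227} \left(- \frac{1}{10979}\right) + \frac{3285125}{2396} = - \frac{1}{639274233} + \frac{3285125}{2396} = \frac{2100095764681729}{1531701062268}$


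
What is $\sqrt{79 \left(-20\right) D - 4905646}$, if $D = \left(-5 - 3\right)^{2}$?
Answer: $i \sqrt{5006766} \approx 2237.6 i$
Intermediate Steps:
$D = 64$ ($D = \left(-8\right)^{2} = 64$)
$\sqrt{79 \left(-20\right) D - 4905646} = \sqrt{79 \left(-20\right) 64 - 4905646} = \sqrt{\left(-1580\right) 64 - 4905646} = \sqrt{-101120 - 4905646} = \sqrt{-5006766} = i \sqrt{5006766}$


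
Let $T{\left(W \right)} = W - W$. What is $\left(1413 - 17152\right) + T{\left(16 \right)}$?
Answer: $-15739$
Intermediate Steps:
$T{\left(W \right)} = 0$
$\left(1413 - 17152\right) + T{\left(16 \right)} = \left(1413 - 17152\right) + 0 = -15739 + 0 = -15739$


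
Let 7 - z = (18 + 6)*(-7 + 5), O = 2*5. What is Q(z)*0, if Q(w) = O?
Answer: 0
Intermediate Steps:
O = 10
z = 55 (z = 7 - (18 + 6)*(-7 + 5) = 7 - 24*(-2) = 7 - 1*(-48) = 7 + 48 = 55)
Q(w) = 10
Q(z)*0 = 10*0 = 0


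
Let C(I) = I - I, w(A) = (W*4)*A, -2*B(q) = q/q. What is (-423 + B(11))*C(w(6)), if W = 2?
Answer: 0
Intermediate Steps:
B(q) = -1/2 (B(q) = -q/(2*q) = -1/2*1 = -1/2)
w(A) = 8*A (w(A) = (2*4)*A = 8*A)
C(I) = 0
(-423 + B(11))*C(w(6)) = (-423 - 1/2)*0 = -847/2*0 = 0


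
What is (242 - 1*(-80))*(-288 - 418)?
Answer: -227332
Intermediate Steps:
(242 - 1*(-80))*(-288 - 418) = (242 + 80)*(-706) = 322*(-706) = -227332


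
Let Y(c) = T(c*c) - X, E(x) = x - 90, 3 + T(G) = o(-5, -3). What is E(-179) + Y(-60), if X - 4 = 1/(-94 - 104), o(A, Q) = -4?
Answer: -55439/198 ≈ -280.00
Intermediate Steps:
T(G) = -7 (T(G) = -3 - 4 = -7)
X = 791/198 (X = 4 + 1/(-94 - 104) = 4 + 1/(-198) = 4 - 1/198 = 791/198 ≈ 3.9949)
E(x) = -90 + x
Y(c) = -2177/198 (Y(c) = -7 - 1*791/198 = -7 - 791/198 = -2177/198)
E(-179) + Y(-60) = (-90 - 179) - 2177/198 = -269 - 2177/198 = -55439/198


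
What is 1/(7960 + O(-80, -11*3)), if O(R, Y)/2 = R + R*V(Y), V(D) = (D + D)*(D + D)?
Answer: -1/689160 ≈ -1.4510e-6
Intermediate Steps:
V(D) = 4*D**2 (V(D) = (2*D)*(2*D) = 4*D**2)
O(R, Y) = 2*R + 8*R*Y**2 (O(R, Y) = 2*(R + R*(4*Y**2)) = 2*(R + 4*R*Y**2) = 2*R + 8*R*Y**2)
1/(7960 + O(-80, -11*3)) = 1/(7960 + 2*(-80)*(1 + 4*(-11*3)**2)) = 1/(7960 + 2*(-80)*(1 + 4*(-33)**2)) = 1/(7960 + 2*(-80)*(1 + 4*1089)) = 1/(7960 + 2*(-80)*(1 + 4356)) = 1/(7960 + 2*(-80)*4357) = 1/(7960 - 697120) = 1/(-689160) = -1/689160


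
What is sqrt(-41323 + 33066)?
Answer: I*sqrt(8257) ≈ 90.868*I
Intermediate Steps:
sqrt(-41323 + 33066) = sqrt(-8257) = I*sqrt(8257)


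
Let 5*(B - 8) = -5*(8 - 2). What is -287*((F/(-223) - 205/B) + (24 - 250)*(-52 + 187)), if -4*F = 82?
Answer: 1959224729/223 ≈ 8.7858e+6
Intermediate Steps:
F = -41/2 (F = -¼*82 = -41/2 ≈ -20.500)
B = 2 (B = 8 + (-5*(8 - 2))/5 = 8 + (-5*6)/5 = 8 + (⅕)*(-30) = 8 - 6 = 2)
-287*((F/(-223) - 205/B) + (24 - 250)*(-52 + 187)) = -287*((-41/2/(-223) - 205/2) + (24 - 250)*(-52 + 187)) = -287*((-41/2*(-1/223) - 205*½) - 226*135) = -287*((41/446 - 205/2) - 30510) = -287*(-22837/223 - 30510) = -287*(-6826567/223) = 1959224729/223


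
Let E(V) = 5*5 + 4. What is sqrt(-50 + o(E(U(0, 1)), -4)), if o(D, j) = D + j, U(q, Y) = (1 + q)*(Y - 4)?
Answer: 5*I ≈ 5.0*I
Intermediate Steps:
U(q, Y) = (1 + q)*(-4 + Y)
E(V) = 29 (E(V) = 25 + 4 = 29)
sqrt(-50 + o(E(U(0, 1)), -4)) = sqrt(-50 + (29 - 4)) = sqrt(-50 + 25) = sqrt(-25) = 5*I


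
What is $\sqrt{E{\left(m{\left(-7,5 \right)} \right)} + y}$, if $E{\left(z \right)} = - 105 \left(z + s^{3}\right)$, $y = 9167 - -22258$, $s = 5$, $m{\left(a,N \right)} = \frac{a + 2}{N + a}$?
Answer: $\frac{5 \sqrt{2886}}{2} \approx 134.3$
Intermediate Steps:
$m{\left(a,N \right)} = \frac{2 + a}{N + a}$
$y = 31425$ ($y = 9167 + 22258 = 31425$)
$E{\left(z \right)} = -13125 - 105 z$ ($E{\left(z \right)} = - 105 \left(z + 5^{3}\right) = - 105 \left(z + 125\right) = - 105 \left(125 + z\right) = -13125 - 105 z$)
$\sqrt{E{\left(m{\left(-7,5 \right)} \right)} + y} = \sqrt{\left(-13125 - 105 \frac{2 - 7}{5 - 7}\right) + 31425} = \sqrt{\left(-13125 - 105 \frac{1}{-2} \left(-5\right)\right) + 31425} = \sqrt{\left(-13125 - 105 \left(\left(- \frac{1}{2}\right) \left(-5\right)\right)\right) + 31425} = \sqrt{\left(-13125 - \frac{525}{2}\right) + 31425} = \sqrt{- \frac{26775}{2} + 31425} = \sqrt{\frac{36075}{2}} = \frac{5 \sqrt{2886}}{2}$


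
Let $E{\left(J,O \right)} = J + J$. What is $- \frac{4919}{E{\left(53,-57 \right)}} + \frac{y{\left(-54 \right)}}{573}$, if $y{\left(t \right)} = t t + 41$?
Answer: $- \frac{2505145}{60738} \approx -41.245$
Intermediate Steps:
$E{\left(J,O \right)} = 2 J$
$y{\left(t \right)} = 41 + t^{2}$ ($y{\left(t \right)} = t^{2} + 41 = 41 + t^{2}$)
$- \frac{4919}{E{\left(53,-57 \right)}} + \frac{y{\left(-54 \right)}}{573} = - \frac{4919}{2 \cdot 53} + \frac{41 + \left(-54\right)^{2}}{573} = - \frac{4919}{106} + \left(41 + 2916\right) \frac{1}{573} = \left(-4919\right) \frac{1}{106} + 2957 \cdot \frac{1}{573} = - \frac{4919}{106} + \frac{2957}{573} = - \frac{2505145}{60738}$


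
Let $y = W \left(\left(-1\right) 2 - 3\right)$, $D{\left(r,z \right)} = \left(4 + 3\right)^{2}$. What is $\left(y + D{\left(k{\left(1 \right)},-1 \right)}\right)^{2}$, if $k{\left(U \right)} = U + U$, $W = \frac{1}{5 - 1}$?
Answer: $\frac{36481}{16} \approx 2280.1$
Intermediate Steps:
$W = \frac{1}{4} \approx 0.25$
$k{\left(U \right)} = 2 U$
$D{\left(r,z \right)} = 49$ ($D{\left(r,z \right)} = 7^{2} = 49$)
$y = - \frac{5}{4}$ ($y = \frac{\left(-1\right) 2 - 3}{4} = \frac{-2 - 3}{4} = \frac{1}{4} \left(-5\right) = - \frac{5}{4} \approx -1.25$)
$\left(y + D{\left(k{\left(1 \right)},-1 \right)}\right)^{2} = \left(- \frac{5}{4} + 49\right)^{2} = \left(\frac{191}{4}\right)^{2} = \frac{36481}{16}$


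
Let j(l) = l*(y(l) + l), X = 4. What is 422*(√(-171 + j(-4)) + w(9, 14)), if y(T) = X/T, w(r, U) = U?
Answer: 5908 + 422*I*√151 ≈ 5908.0 + 5185.6*I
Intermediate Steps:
y(T) = 4/T
j(l) = l*(l + 4/l) (j(l) = l*(4/l + l) = l*(l + 4/l))
422*(√(-171 + j(-4)) + w(9, 14)) = 422*(√(-171 + (4 + (-4)²)) + 14) = 422*(√(-171 + (4 + 16)) + 14) = 422*(√(-171 + 20) + 14) = 422*(√(-151) + 14) = 422*(I*√151 + 14) = 422*(14 + I*√151) = 5908 + 422*I*√151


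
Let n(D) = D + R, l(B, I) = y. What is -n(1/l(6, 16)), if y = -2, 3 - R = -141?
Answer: -287/2 ≈ -143.50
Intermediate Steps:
R = 144 (R = 3 - 1*(-141) = 3 + 141 = 144)
l(B, I) = -2
n(D) = 144 + D (n(D) = D + 144 = 144 + D)
-n(1/l(6, 16)) = -(144 + 1/(-2)) = -(144 - ½) = -1*287/2 = -287/2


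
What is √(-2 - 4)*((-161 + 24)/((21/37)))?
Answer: -5069*I*√6/21 ≈ -591.26*I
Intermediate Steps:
√(-2 - 4)*((-161 + 24)/((21/37))) = √(-6)*(-137/(21*(1/37))) = (I*√6)*(-137/21/37) = (I*√6)*(-137*37/21) = (I*√6)*(-5069/21) = -5069*I*√6/21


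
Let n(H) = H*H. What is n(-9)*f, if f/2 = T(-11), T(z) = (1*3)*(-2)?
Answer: -972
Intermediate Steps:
n(H) = H**2
T(z) = -6 (T(z) = 3*(-2) = -6)
f = -12 (f = 2*(-6) = -12)
n(-9)*f = (-9)**2*(-12) = 81*(-12) = -972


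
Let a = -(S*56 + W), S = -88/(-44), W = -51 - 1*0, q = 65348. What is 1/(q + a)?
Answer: 1/65287 ≈ 1.5317e-5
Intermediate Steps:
W = -51 (W = -51 + 0 = -51)
S = 2 (S = -88*(-1/44) = 2)
a = -61 (a = -(2*56 - 51) = -(112 - 51) = -1*61 = -61)
1/(q + a) = 1/(65348 - 61) = 1/65287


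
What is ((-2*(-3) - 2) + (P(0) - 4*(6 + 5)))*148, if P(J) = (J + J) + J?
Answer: -5920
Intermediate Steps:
P(J) = 3*J (P(J) = 2*J + J = 3*J)
((-2*(-3) - 2) + (P(0) - 4*(6 + 5)))*148 = ((-2*(-3) - 2) + (3*0 - 4*(6 + 5)))*148 = ((6 - 2) + (0 - 4*11))*148 = (4 + (0 - 44))*148 = (4 - 44)*148 = -40*148 = -5920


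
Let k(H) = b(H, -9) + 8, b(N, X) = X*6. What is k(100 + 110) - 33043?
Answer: -33089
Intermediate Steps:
b(N, X) = 6*X
k(H) = -46 (k(H) = 6*(-9) + 8 = -54 + 8 = -46)
k(100 + 110) - 33043 = -46 - 33043 = -33089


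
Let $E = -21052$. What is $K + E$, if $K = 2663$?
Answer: $-18389$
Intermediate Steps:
$K + E = 2663 - 21052 = -18389$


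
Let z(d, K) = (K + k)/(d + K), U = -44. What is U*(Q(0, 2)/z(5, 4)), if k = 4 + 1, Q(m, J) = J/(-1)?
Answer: 88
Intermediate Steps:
Q(m, J) = -J (Q(m, J) = J*(-1) = -J)
k = 5
z(d, K) = (5 + K)/(K + d) (z(d, K) = (K + 5)/(d + K) = (5 + K)/(K + d))
U*(Q(0, 2)/z(5, 4)) = -44*(-1*2)/((5 + 4)/(4 + 5)) = -(-88)/(9/9) = -(-88)/((1/9)*9) = -(-88)/1 = -(-88) = -44*(-2) = 88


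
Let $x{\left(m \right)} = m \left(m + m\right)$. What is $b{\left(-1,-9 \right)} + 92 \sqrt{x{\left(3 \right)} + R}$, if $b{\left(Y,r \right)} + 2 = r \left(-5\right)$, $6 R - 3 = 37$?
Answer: $43 + \frac{92 \sqrt{222}}{3} \approx 499.92$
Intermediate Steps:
$R = \frac{20}{3}$ ($R = \frac{1}{2} + \frac{1}{6} \cdot 37 = \frac{1}{2} + \frac{37}{6} = \frac{20}{3} \approx 6.6667$)
$b{\left(Y,r \right)} = -2 - 5 r$ ($b{\left(Y,r \right)} = -2 + r \left(-5\right) = -2 - 5 r$)
$x{\left(m \right)} = 2 m^{2}$ ($x{\left(m \right)} = m 2 m = 2 m^{2}$)
$b{\left(-1,-9 \right)} + 92 \sqrt{x{\left(3 \right)} + R} = \left(-2 - -45\right) + 92 \sqrt{2 \cdot 3^{2} + \frac{20}{3}} = \left(-2 + 45\right) + 92 \sqrt{2 \cdot 9 + \frac{20}{3}} = 43 + 92 \sqrt{18 + \frac{20}{3}} = 43 + 92 \sqrt{\frac{74}{3}} = 43 + 92 \frac{\sqrt{222}}{3} = 43 + \frac{92 \sqrt{222}}{3}$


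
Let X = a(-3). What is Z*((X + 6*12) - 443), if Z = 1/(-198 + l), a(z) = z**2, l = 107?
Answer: 362/91 ≈ 3.9780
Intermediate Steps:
X = 9 (X = (-3)**2 = 9)
Z = -1/91 (Z = 1/(-198 + 107) = 1/(-91) = -1/91 ≈ -0.010989)
Z*((X + 6*12) - 443) = -((9 + 6*12) - 443)/91 = -((9 + 72) - 443)/91 = -(81 - 443)/91 = -1/91*(-362) = 362/91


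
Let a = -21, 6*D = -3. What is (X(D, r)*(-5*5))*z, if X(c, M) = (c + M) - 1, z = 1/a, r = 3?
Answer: 25/14 ≈ 1.7857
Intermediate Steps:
D = -1/2 (D = (1/6)*(-3) = -1/2 ≈ -0.50000)
z = -1/21 (z = 1/(-21) = -1/21 ≈ -0.047619)
X(c, M) = -1 + M + c (X(c, M) = (M + c) - 1 = -1 + M + c)
(X(D, r)*(-5*5))*z = ((-1 + 3 - 1/2)*(-5*5))*(-1/21) = ((3/2)*(-25))*(-1/21) = -75/2*(-1/21) = 25/14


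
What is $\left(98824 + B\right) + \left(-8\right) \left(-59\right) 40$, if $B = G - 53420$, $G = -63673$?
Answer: $611$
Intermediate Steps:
$B = -117093$ ($B = -63673 - 53420 = -117093$)
$\left(98824 + B\right) + \left(-8\right) \left(-59\right) 40 = \left(98824 - 117093\right) + \left(-8\right) \left(-59\right) 40 = -18269 + 472 \cdot 40 = -18269 + 18880 = 611$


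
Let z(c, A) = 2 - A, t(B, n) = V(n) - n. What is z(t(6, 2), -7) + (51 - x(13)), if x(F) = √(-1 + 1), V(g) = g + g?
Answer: 60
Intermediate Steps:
V(g) = 2*g
t(B, n) = n (t(B, n) = 2*n - n = n)
x(F) = 0 (x(F) = √0 = 0)
z(t(6, 2), -7) + (51 - x(13)) = (2 - 1*(-7)) + (51 - 1*0) = (2 + 7) + (51 + 0) = 9 + 51 = 60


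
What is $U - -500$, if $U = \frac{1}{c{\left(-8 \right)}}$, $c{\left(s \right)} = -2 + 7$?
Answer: $\frac{2501}{5} \approx 500.2$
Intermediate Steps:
$c{\left(s \right)} = 5$
$U = \frac{1}{5} \approx 0.2$
$U - -500 = \frac{1}{5} - -500 = \frac{1}{5} + 500 = \frac{2501}{5}$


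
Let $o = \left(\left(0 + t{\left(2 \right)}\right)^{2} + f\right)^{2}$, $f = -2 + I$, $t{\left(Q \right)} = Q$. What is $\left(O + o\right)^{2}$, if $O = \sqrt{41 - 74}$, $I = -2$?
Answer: $-33$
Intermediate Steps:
$f = -4$ ($f = -2 - 2 = -4$)
$O = i \sqrt{33}$ ($O = \sqrt{-33} = i \sqrt{33} \approx 5.7446 i$)
$o = 0$ ($o = \left(\left(0 + 2\right)^{2} - 4\right)^{2} = \left(2^{2} - 4\right)^{2} = \left(4 - 4\right)^{2} = 0^{2} = 0$)
$\left(O + o\right)^{2} = \left(i \sqrt{33} + 0\right)^{2} = \left(i \sqrt{33}\right)^{2} = -33$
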